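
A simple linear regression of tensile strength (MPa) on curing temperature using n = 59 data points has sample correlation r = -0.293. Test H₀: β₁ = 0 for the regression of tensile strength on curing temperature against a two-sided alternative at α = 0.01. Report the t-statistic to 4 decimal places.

t = r·√(n − 2)/√(1 − r²) = -0.293·√57/√0.914151 = -2.3136.
df = n − 2 = 57.
Two-sided p ≈ 0.0243, which is ≥ 0.01, so fail to reject H₀.
The data do not give significant evidence of a linear association between curing temperature and tensile strength.

t = -2.3136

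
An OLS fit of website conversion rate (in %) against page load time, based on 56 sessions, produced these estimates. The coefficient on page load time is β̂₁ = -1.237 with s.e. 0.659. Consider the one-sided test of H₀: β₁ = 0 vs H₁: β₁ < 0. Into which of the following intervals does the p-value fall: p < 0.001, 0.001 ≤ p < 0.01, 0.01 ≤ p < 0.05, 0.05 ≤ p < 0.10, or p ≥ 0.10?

0.01 ≤ p < 0.05

t = -1.237 / 0.659 = -1.877.
df = n − 2 = 56 − 2 = 54.
One-sided p = P(T_{54} < t) ≈ 0.0330.
So 0.01 ≤ p < 0.05.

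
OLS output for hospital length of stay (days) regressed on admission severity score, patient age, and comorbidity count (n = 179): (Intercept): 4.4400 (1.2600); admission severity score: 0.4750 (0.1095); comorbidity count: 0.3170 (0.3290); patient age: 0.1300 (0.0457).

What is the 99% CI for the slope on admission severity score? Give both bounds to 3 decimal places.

(0.190, 0.760)

Read off: b = 0.4750, SE = 0.1095 for admission severity score.
df = n − k − 1 = 179 − 3 − 1 = 175.
t* = t_{0.005, 175} = 2.604215.
Margin = t* × SE = 2.604215 × 0.1095 = 0.28516.
CI: 0.4750 ± 0.28516 → (0.190, 0.760).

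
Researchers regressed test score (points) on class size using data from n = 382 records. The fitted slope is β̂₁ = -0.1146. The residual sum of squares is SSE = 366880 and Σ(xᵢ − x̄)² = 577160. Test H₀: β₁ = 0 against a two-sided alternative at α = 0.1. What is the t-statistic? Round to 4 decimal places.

t = -2.8020

MSE = SSE/(n − 2) = 366880/380 = 965.474.
SE(β̂₁) = √(MSE/Sₓₓ) = √(965.474/577160) = 0.0408999.
t = -0.1146 / 0.0408999 = -2.8020.
df = n − 2 = 380.
Two-sided p ≈ 0.0053, which is < 0.1, so reject H₀.
There is evidence that class size is associated with test score.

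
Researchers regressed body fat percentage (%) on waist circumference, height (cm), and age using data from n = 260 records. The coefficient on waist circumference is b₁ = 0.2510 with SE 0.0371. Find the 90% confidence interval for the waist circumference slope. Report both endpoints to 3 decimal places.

(0.190, 0.312)

df = n − k − 1 = 260 − 3 − 1 = 256.
t* = t_{0.05, 256} = 1.650828.
Margin = t* × SE = 1.650828 × 0.0371 = 0.06125.
CI: 0.2510 ± 0.06125 → (0.190, 0.312).
With 90% confidence, each one-unit increase in waist circumference is associated with a change of between 0.190 and 0.312 % in body fat percentage, holding the other predictors fixed.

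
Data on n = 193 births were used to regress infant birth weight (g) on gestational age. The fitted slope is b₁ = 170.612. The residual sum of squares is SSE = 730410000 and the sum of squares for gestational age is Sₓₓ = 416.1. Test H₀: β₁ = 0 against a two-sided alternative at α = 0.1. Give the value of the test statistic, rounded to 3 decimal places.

t = 1.780

MSE = SSE/(n − 2) = 730410000/191 = 3.82414e+06.
SE(b₁) = √(MSE/Sₓₓ) = √(3.82414e+06/416.1) = 95.8667.
t = 170.612 / 95.8667 = 1.780.
df = n − 2 = 191.
Two-sided p ≈ 0.0767, which is < 0.1, so reject H₀.
There is evidence that gestational age is associated with infant birth weight.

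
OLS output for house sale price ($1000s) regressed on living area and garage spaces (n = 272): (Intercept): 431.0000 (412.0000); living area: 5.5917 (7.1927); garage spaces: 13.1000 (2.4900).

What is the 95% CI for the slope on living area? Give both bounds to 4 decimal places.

Read off: b = 5.5917, SE = 7.1927 for living area.
df = n − k − 1 = 272 − 2 − 1 = 269.
t* = t_{0.025, 269} = 1.968822.
Margin = t* × SE = 1.968822 × 7.1927 = 14.161146.
CI: 5.5917 ± 14.161146 → (-8.5694, 19.7528).

(-8.5694, 19.7528)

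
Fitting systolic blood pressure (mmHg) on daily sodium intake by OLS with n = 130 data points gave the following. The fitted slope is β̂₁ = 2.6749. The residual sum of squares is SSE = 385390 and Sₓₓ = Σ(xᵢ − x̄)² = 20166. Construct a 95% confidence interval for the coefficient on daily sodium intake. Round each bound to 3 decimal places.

(1.910, 3.439)

MSE = SSE/(n − 2) = 385390/128 = 3010.86.
SE(β̂₁) = √(MSE/Sₓₓ) = √(3010.86/20166) = 0.386398.
df = n − 2 = 128.
t* = t_{0.025, 128} = 1.978671.
Margin = t* × SE = 1.978671 × 0.386398 = 0.76456.
CI: 2.6749 ± 0.76456 → (1.910, 3.439).
With 95% confidence, each one-unit increase in daily sodium intake is associated with a change of between 1.910 and 3.439 mmHg in systolic blood pressure.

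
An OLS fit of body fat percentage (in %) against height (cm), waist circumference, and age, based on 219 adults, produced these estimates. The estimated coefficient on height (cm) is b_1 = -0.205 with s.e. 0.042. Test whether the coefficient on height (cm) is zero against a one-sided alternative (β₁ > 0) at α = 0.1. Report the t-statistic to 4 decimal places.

H₀: β₁ = 0 vs H₁: β₁ > 0.
t = (b_1 − β₁⁰)/SE = -0.205 / 0.042 = -4.8810.
df = n − k − 1 = 219 − 3 − 1 = 215.
One-sided p ≈ 1.0000, which is ≥ 0.1, so fail to reject H₀.
The data do not give significant evidence that the true slope on height (cm) is positive, holding the other predictors fixed.

t = -4.8810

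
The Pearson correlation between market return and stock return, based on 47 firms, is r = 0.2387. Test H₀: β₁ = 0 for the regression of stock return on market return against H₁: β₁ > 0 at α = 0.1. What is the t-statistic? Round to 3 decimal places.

t = 1.649

t = r·√(n − 2)/√(1 − r²) = 0.2387·√45/√0.943022 = 1.649.
df = n − 2 = 45.
One-sided p ≈ 0.0531, which is < 0.1, so reject H₀.
There is evidence of a linear association between market return and stock return.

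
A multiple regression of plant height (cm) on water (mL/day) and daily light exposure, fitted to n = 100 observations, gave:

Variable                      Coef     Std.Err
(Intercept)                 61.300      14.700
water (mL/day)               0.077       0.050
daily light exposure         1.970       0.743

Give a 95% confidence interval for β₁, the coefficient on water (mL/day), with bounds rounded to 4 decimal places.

(-0.0222, 0.1762)

Read off: b = 0.077, SE = 0.050 for water (mL/day).
df = n − k − 1 = 100 − 2 − 1 = 97.
t* = t_{0.025, 97} = 1.984723.
Margin = t* × SE = 1.984723 × 0.050 = 0.099236.
CI: 0.077 ± 0.099236 → (-0.0222, 0.1762).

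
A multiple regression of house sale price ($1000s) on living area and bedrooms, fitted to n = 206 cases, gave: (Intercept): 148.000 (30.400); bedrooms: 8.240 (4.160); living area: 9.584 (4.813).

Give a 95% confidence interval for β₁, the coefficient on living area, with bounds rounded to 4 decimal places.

(0.0941, 19.0739)

Read off: b = 9.584, SE = 4.813 for living area.
df = n − k − 1 = 206 − 2 − 1 = 203.
t* = t_{0.025, 203} = 1.971719.
Margin = t* × SE = 1.971719 × 4.813 = 9.489883.
CI: 9.584 ± 9.489883 → (0.0941, 19.0739).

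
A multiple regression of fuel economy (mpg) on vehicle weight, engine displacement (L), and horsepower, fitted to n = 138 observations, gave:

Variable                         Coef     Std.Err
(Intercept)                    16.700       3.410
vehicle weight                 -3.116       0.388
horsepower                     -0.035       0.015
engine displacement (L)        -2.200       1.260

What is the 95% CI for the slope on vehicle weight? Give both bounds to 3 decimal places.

Read off: b = -3.116, SE = 0.388 for vehicle weight.
df = n − k − 1 = 138 − 3 − 1 = 134.
t* = t_{0.025, 134} = 1.977826.
Margin = t* × SE = 1.977826 × 0.388 = 0.76740.
CI: -3.116 ± 0.76740 → (-3.883, -2.349).

(-3.883, -2.349)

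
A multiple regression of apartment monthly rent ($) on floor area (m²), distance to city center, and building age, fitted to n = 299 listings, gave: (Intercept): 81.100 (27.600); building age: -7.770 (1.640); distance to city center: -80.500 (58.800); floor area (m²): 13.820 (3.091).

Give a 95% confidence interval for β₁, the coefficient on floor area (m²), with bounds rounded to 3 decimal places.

Read off: b = 13.820, SE = 3.091 for floor area (m²).
df = n − k − 1 = 299 − 3 − 1 = 295.
t* = t_{0.025, 295} = 1.968038.
Margin = t* × SE = 1.968038 × 3.091 = 6.08321.
CI: 13.820 ± 6.08321 → (7.737, 19.903).

(7.737, 19.903)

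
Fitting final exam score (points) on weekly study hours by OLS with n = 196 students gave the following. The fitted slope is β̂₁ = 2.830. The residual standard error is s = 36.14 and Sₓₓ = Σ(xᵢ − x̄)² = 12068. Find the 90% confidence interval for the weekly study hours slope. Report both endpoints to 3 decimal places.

SE(β̂₁) = s/√Sₓₓ = 36.14/√12068 = 0.328981.
df = n − 2 = 194.
t* = t_{0.05, 194} = 1.652746.
Margin = t* × SE = 1.652746 × 0.328981 = 0.54372.
CI: 2.830 ± 0.54372 → (2.286, 3.374).
With 90% confidence, each one-unit increase in weekly study hours is associated with a change of between 2.286 and 3.374 points in final exam score.

(2.286, 3.374)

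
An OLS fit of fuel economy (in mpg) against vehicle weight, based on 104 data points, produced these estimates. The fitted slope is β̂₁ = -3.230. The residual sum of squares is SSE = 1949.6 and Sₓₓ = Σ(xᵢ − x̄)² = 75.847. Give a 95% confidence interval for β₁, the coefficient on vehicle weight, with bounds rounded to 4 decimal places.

MSE = SSE/(n − 2) = 1949.6/102 = 19.1137.
SE(β̂₁) = √(MSE/Sₓₓ) = √(19.1137/75.847) = 0.502.
df = n − 2 = 102.
t* = t_{0.025, 102} = 1.983495.
Margin = t* × SE = 1.983495 × 0.502 = 0.995714.
CI: -3.230 ± 0.995714 → (-4.2257, -2.2343).
With 95% confidence, each one-unit increase in vehicle weight is associated with a change of between -4.2257 and -2.2343 mpg in fuel economy.

(-4.2257, -2.2343)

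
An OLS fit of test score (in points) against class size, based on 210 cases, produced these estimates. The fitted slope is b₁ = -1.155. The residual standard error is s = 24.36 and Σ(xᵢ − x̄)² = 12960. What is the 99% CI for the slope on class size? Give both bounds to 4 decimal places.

SE(b₁) = s/√Sₓₓ = 24.36/√12960 = 0.213981.
df = n − 2 = 208.
t* = t_{0.005, 208} = 2.599672.
Margin = t* × SE = 2.599672 × 0.213981 = 0.556280.
CI: -1.155 ± 0.556280 → (-1.7113, -0.5987).
With 99% confidence, each one-unit increase in class size is associated with a change of between -1.7113 and -0.5987 points in test score.

(-1.7113, -0.5987)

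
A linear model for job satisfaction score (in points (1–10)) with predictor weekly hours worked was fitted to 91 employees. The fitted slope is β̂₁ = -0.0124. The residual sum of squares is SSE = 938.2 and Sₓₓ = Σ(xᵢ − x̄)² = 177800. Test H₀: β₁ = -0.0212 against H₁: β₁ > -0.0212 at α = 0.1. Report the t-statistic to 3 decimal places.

t = 1.143

MSE = SSE/(n − 2) = 938.2/89 = 10.5416.
SE(β̂₁) = √(MSE/Sₓₓ) = √(10.5416/177800) = 0.00769993.
t = (-0.0124 − (-0.0212)) / 0.00769993 = 1.143.
df = n − 2 = 89.
One-sided p ≈ 0.1281, which is ≥ 0.1, so fail to reject H₀.
The data do not give significant evidence that the true slope on weekly hours worked exceeds -0.0212 points (1–10) per unit.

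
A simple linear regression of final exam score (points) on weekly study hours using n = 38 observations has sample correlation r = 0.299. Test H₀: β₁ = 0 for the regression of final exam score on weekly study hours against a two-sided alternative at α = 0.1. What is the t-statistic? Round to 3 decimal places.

t = 1.880

t = r·√(n − 2)/√(1 − r²) = 0.299·√36/√0.910599 = 1.880.
df = n − 2 = 36.
Two-sided p ≈ 0.0682, which is < 0.1, so reject H₀.
There is evidence of a linear association between weekly study hours and final exam score.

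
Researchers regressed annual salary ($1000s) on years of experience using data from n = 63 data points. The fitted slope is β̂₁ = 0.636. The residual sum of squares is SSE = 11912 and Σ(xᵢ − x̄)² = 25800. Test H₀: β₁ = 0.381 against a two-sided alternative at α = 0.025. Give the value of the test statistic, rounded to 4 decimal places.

MSE = SSE/(n − 2) = 11912/61 = 195.279.
SE(β̂₁) = √(MSE/Sₓₓ) = √(195.279/25800) = 0.0869997.
t = (0.636 − 0.381) / 0.0869997 = 2.9310.
df = n − 2 = 61.
Two-sided p ≈ 0.0047, which is < 0.025, so reject H₀.
There is evidence that the true slope on years of experience differs from 0.381 $1000s per unit.

t = 2.9310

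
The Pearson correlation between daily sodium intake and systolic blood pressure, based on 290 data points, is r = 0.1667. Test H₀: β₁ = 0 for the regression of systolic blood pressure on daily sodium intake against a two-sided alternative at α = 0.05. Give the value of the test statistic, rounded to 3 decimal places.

t = r·√(n − 2)/√(1 − r²) = 0.1667·√288/√0.972211 = 2.869.
df = n − 2 = 288.
Two-sided p ≈ 0.0044, which is < 0.05, so reject H₀.
There is evidence of a linear association between daily sodium intake and systolic blood pressure.

t = 2.869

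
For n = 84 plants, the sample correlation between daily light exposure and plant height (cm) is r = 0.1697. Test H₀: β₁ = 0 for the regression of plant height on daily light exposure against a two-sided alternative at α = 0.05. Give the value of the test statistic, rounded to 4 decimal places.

t = r·√(n − 2)/√(1 − r²) = 0.1697·√82/√0.971202 = 1.5593.
df = n − 2 = 82.
Two-sided p ≈ 0.1228, which is ≥ 0.05, so fail to reject H₀.
The data do not give significant evidence of a linear association between daily light exposure and plant height.

t = 1.5593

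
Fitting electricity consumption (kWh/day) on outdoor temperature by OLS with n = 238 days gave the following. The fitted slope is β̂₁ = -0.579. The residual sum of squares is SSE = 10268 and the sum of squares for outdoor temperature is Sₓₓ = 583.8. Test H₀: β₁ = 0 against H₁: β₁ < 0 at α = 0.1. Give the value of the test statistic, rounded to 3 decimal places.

t = -2.121

MSE = SSE/(n − 2) = 10268/236 = 43.5085.
SE(β̂₁) = √(MSE/Sₓₓ) = √(43.5085/583.8) = 0.272995.
t = -0.579 / 0.272995 = -2.121.
df = n − 2 = 236.
One-sided p ≈ 0.0175, which is < 0.1, so reject H₀.
There is evidence that the true slope on outdoor temperature is negative.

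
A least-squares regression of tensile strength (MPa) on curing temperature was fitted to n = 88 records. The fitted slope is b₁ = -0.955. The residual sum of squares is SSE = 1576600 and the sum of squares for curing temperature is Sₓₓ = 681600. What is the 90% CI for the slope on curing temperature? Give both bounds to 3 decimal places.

(-1.228, -0.682)

MSE = SSE/(n − 2) = 1576600/86 = 18332.6.
SE(b₁) = √(MSE/Sₓₓ) = √(18332.6/681600) = 0.164001.
df = n − 2 = 86.
t* = t_{0.05, 86} = 1.662765.
Margin = t* × SE = 1.662765 × 0.164001 = 0.27270.
CI: -0.955 ± 0.27270 → (-1.228, -0.682).
With 90% confidence, each one-unit increase in curing temperature is associated with a change of between -1.228 and -0.682 MPa in tensile strength.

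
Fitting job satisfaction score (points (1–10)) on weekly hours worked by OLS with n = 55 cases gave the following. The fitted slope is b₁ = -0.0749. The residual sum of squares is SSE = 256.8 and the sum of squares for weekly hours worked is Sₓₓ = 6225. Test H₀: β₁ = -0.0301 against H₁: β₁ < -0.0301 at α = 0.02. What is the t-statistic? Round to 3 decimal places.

t = -1.606

MSE = SSE/(n − 2) = 256.8/53 = 4.84528.
SE(b₁) = √(MSE/Sₓₓ) = √(4.84528/6225) = 0.0278991.
t = (-0.0749 − (-0.0301)) / 0.0278991 = -1.606.
df = n − 2 = 53.
One-sided p ≈ 0.0571, which is ≥ 0.02, so fail to reject H₀.
The data do not give significant evidence that the true slope on weekly hours worked is below -0.0301 points (1–10) per unit.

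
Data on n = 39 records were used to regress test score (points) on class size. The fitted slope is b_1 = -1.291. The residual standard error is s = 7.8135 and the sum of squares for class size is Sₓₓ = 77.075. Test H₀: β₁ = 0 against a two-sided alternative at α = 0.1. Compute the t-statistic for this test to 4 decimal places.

SE(b_1) = s/√Sₓₓ = 7.8135/√77.075 = 0.889998.
t = -1.291 / 0.889998 = -1.4506.
df = n − 2 = 37.
Two-sided p ≈ 0.1553, which is ≥ 0.1, so fail to reject H₀.
The data do not give significant evidence of an association between class size and test score.

t = -1.4506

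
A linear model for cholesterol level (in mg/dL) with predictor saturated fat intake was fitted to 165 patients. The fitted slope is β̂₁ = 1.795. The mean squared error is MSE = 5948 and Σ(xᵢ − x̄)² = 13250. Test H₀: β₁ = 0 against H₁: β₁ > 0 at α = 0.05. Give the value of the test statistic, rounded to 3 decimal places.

SE(β̂₁) = √(MSE/Sₓₓ) = √(5948/13250) = 0.670004.
t = 1.795 / 0.670004 = 2.679.
df = n − 2 = 163.
One-sided p ≈ 0.0041, which is < 0.05, so reject H₀.
There is evidence that the true slope on saturated fat intake is positive.

t = 2.679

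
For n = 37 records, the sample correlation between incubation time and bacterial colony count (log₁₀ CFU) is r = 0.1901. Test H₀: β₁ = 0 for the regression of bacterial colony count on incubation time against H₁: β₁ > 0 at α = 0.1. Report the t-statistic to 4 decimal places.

t = 1.1455

t = r·√(n − 2)/√(1 − r²) = 0.1901·√35/√0.963862 = 1.1455.
df = n − 2 = 35.
One-sided p ≈ 0.1299, which is ≥ 0.1, so fail to reject H₀.
The data do not give significant evidence of a linear association between incubation time and bacterial colony count.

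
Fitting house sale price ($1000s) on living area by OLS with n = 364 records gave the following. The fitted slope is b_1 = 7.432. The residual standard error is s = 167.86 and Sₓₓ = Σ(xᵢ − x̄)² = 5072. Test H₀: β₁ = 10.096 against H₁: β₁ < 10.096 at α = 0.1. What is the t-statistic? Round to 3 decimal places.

SE(b_1) = s/√Sₓₓ = 167.86/√5072 = 2.35699.
t = (7.432 − 10.096) / 2.35699 = -1.130.
df = n − 2 = 362.
One-sided p ≈ 0.1296, which is ≥ 0.1, so fail to reject H₀.
The data do not give significant evidence that the true slope on living area is below 10.096 $1000s per unit.

t = -1.130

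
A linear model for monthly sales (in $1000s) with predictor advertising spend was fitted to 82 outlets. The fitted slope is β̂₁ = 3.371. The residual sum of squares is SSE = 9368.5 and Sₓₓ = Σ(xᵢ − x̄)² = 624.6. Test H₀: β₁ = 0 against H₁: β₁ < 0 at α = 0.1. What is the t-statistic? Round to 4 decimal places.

MSE = SSE/(n − 2) = 9368.5/80 = 117.106.
SE(β̂₁) = √(MSE/Sₓₓ) = √(117.106/624.6) = 0.433001.
t = 3.371 / 0.433001 = 7.7852.
df = n − 2 = 80.
One-sided p ≈ 1.0000, which is ≥ 0.1, so fail to reject H₀.
The data do not give significant evidence that the true slope on advertising spend is negative.

t = 7.7852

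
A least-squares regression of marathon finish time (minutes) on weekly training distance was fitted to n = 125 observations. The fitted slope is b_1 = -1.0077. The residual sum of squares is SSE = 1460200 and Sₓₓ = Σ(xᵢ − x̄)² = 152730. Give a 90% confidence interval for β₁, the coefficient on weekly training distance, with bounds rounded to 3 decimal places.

(-1.470, -0.546)

MSE = SSE/(n − 2) = 1460200/123 = 11871.5.
SE(b_1) = √(MSE/Sₓₓ) = √(11871.5/152730) = 0.278799.
df = n − 2 = 123.
t* = t_{0.05, 123} = 1.657336.
Margin = t* × SE = 1.657336 × 0.278799 = 0.46206.
CI: -1.0077 ± 0.46206 → (-1.470, -0.546).
With 90% confidence, each one-unit increase in weekly training distance is associated with a change of between -1.470 and -0.546 minutes in marathon finish time.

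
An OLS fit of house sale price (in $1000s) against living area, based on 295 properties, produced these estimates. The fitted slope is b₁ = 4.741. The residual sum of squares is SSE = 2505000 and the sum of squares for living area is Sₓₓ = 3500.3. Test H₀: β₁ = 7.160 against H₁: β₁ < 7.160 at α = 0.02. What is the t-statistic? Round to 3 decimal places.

t = -1.548

MSE = SSE/(n − 2) = 2505000/293 = 8549.49.
SE(b₁) = √(MSE/Sₓₓ) = √(8549.49/3500.3) = 1.56285.
t = (4.741 − 7.160) / 1.56285 = -1.548.
df = n − 2 = 293.
One-sided p ≈ 0.0614, which is ≥ 0.02, so fail to reject H₀.
The data do not give significant evidence that the true slope on living area is below 7.160 $1000s per unit.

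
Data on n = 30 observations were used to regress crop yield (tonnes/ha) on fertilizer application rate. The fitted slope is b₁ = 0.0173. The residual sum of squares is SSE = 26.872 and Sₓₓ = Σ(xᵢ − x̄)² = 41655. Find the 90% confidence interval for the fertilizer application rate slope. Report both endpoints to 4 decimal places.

(0.0091, 0.0255)

MSE = SSE/(n − 2) = 26.872/28 = 0.959714.
SE(b₁) = √(MSE/Sₓₓ) = √(0.959714/41655) = 0.00479996.
df = n − 2 = 28.
t* = t_{0.05, 28} = 1.701131.
Margin = t* × SE = 1.701131 × 0.00479996 = 0.008165.
CI: 0.0173 ± 0.008165 → (0.0091, 0.0255).
With 90% confidence, each one-unit increase in fertilizer application rate is associated with a change of between 0.0091 and 0.0255 tonnes/ha in crop yield.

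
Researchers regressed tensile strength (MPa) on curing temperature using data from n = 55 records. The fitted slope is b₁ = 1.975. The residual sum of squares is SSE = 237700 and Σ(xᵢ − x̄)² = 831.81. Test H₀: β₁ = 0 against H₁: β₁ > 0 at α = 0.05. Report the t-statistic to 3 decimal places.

t = 0.851

MSE = SSE/(n − 2) = 237700/53 = 4484.91.
SE(b₁) = √(MSE/Sₓₓ) = √(4484.91/831.81) = 2.32201.
t = 1.975 / 2.32201 = 0.851.
df = n − 2 = 53.
One-sided p ≈ 0.1994, which is ≥ 0.05, so fail to reject H₀.
The data do not give significant evidence that the true slope on curing temperature is positive.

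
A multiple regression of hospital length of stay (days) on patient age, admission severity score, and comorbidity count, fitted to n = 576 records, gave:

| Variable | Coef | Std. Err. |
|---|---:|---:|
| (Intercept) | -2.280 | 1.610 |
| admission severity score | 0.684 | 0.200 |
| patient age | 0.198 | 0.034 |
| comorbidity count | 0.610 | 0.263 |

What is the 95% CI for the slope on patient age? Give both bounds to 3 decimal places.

Read off: b = 0.198, SE = 0.034 for patient age.
df = n − k − 1 = 576 − 3 − 1 = 572.
t* = t_{0.025, 572} = 1.96412.
Margin = t* × SE = 1.96412 × 0.034 = 0.06678.
CI: 0.198 ± 0.06678 → (0.131, 0.265).

(0.131, 0.265)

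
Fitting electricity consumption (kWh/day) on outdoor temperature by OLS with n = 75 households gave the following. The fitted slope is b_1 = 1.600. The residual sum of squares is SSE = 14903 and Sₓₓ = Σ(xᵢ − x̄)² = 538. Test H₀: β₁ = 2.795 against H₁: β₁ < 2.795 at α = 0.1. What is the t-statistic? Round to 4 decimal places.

t = -1.9399

MSE = SSE/(n − 2) = 14903/73 = 204.151.
SE(b_1) = √(MSE/Sₓₓ) = √(204.151/538) = 0.616005.
t = (1.600 − 2.795) / 0.616005 = -1.9399.
df = n − 2 = 73.
One-sided p ≈ 0.0281, which is < 0.1, so reject H₀.
There is evidence that the true slope on outdoor temperature is below 2.795 kWh/day per unit.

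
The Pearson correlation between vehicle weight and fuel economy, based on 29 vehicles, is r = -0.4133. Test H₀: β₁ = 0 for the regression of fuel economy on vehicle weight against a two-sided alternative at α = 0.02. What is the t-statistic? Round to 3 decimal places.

t = -2.358

t = r·√(n − 2)/√(1 − r²) = -0.4133·√27/√0.829183 = -2.358.
df = n − 2 = 27.
Two-sided p ≈ 0.0258, which is ≥ 0.02, so fail to reject H₀.
The data do not give significant evidence of a linear association between vehicle weight and fuel economy.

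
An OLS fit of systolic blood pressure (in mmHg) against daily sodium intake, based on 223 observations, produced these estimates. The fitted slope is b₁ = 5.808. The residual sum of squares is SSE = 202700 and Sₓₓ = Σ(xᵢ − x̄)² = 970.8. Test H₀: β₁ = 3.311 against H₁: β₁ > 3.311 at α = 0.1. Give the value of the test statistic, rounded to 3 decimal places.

t = 2.569

MSE = SSE/(n − 2) = 202700/221 = 917.195.
SE(b₁) = √(MSE/Sₓₓ) = √(917.195/970.8) = 0.971999.
t = (5.808 − 3.311) / 0.971999 = 2.569.
df = n − 2 = 221.
One-sided p ≈ 0.0054, which is < 0.1, so reject H₀.
There is evidence that the true slope on daily sodium intake exceeds 3.311 mmHg per unit.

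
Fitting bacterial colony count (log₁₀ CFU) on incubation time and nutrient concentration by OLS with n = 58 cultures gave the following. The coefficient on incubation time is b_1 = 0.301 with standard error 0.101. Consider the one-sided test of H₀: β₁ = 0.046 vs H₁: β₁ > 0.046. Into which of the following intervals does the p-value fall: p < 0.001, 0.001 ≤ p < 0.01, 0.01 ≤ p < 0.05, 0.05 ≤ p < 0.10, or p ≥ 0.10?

t = (0.301 − 0.046) / 0.101 = 2.525.
df = n − k − 1 = 58 − 2 − 1 = 55.
One-sided p = P(T_{55} > t) ≈ 0.0072.
So 0.001 ≤ p < 0.01.

0.001 ≤ p < 0.01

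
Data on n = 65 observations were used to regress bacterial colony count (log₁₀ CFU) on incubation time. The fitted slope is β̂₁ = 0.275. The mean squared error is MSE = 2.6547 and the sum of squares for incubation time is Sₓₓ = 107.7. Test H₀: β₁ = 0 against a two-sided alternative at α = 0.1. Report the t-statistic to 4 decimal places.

SE(β̂₁) = √(MSE/Sₓₓ) = √(2.6547/107.7) = 0.157.
t = 0.275 / 0.157 = 1.7516.
df = n − 2 = 63.
Two-sided p ≈ 0.0847, which is < 0.1, so reject H₀.
There is evidence that incubation time is associated with bacterial colony count.

t = 1.7516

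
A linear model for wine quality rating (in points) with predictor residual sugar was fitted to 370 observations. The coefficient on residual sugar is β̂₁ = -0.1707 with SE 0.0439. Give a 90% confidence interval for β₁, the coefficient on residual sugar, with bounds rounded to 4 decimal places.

(-0.2431, -0.0983)

df = n − 2 = 370 − 2 = 368.
t* = t_{0.05, 368} = 1.649005.
Margin = t* × SE = 1.649005 × 0.0439 = 0.072391.
CI: -0.1707 ± 0.072391 → (-0.2431, -0.0983).
With 90% confidence, each one-unit increase in residual sugar is associated with a change of between -0.2431 and -0.0983 points in wine quality rating.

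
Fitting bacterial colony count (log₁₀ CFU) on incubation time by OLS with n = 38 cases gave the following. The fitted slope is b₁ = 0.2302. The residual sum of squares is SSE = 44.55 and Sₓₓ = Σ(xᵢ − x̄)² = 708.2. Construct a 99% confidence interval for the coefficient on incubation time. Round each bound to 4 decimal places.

MSE = SSE/(n − 2) = 44.55/36 = 1.2375.
SE(b₁) = √(MSE/Sₓₓ) = √(1.2375/708.2) = 0.0418018.
df = n − 2 = 36.
t* = t_{0.005, 36} = 2.719485.
Margin = t* × SE = 2.719485 × 0.0418018 = 0.113679.
CI: 0.2302 ± 0.113679 → (0.1165, 0.3439).
With 99% confidence, each one-unit increase in incubation time is associated with a change of between 0.1165 and 0.3439 log₁₀ CFU in bacterial colony count.

(0.1165, 0.3439)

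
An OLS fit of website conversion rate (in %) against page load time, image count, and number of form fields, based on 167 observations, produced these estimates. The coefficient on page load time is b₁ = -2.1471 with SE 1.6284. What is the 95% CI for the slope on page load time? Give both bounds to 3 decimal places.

(-5.363, 1.068)

df = n − k − 1 = 167 − 3 − 1 = 163.
t* = t_{0.025, 163} = 1.974625.
Margin = t* × SE = 1.974625 × 1.6284 = 3.21548.
CI: -2.1471 ± 3.21548 → (-5.363, 1.068).
With 95% confidence, each one-unit increase in page load time is associated with a change of between -5.363 and 1.068 % in website conversion rate, holding the other predictors fixed.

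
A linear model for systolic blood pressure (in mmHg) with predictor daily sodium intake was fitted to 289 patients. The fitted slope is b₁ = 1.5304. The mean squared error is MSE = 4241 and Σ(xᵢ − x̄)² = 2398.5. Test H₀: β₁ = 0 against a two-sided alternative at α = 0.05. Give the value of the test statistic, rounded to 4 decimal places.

SE(b₁) = √(MSE/Sₓₓ) = √(4241/2398.5) = 1.32973.
t = 1.5304 / 1.32973 = 1.1509.
df = n − 2 = 287.
Two-sided p ≈ 0.2507, which is ≥ 0.05, so fail to reject H₀.
The data do not give significant evidence of an association between daily sodium intake and systolic blood pressure.

t = 1.1509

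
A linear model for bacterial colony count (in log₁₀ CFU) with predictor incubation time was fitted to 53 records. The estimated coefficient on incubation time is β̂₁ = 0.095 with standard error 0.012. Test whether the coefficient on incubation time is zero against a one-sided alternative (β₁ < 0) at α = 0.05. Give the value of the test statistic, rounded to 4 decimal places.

H₀: β₁ = 0 vs H₁: β₁ < 0.
t = (β̂₁ − β₁⁰)/SE = 0.095 / 0.012 = 7.9167.
df = n − 2 = 53 − 2 = 51.
One-sided p ≈ 1.0000, which is ≥ 0.05, so fail to reject H₀.
The data do not give significant evidence that the true slope on incubation time is negative.

t = 7.9167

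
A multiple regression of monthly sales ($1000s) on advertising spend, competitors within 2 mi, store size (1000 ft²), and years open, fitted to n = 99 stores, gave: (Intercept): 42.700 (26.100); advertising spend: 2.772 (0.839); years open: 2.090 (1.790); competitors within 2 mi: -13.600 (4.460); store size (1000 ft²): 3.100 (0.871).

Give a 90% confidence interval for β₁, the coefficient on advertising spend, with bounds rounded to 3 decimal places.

Read off: b = 2.772, SE = 0.839 for advertising spend.
df = n − k − 1 = 99 − 4 − 1 = 94.
t* = t_{0.05, 94} = 1.661226.
Margin = t* × SE = 1.661226 × 0.839 = 1.39377.
CI: 2.772 ± 1.39377 → (1.378, 4.166).

(1.378, 4.166)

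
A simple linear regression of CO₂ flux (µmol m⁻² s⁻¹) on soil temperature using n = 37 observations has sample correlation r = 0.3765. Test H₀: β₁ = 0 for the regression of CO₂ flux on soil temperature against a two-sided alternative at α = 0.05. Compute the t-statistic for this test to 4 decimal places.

t = r·√(n − 2)/√(1 − r²) = 0.3765·√35/√0.858248 = 2.4043.
df = n − 2 = 35.
Two-sided p ≈ 0.0216, which is < 0.05, so reject H₀.
There is evidence of a linear association between soil temperature and CO₂ flux.

t = 2.4043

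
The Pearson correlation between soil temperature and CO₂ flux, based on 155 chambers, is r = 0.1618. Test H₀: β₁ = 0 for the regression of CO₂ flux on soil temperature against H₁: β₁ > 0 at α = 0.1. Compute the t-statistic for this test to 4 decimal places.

t = 2.0281

t = r·√(n − 2)/√(1 − r²) = 0.1618·√153/√0.973821 = 2.0281.
df = n − 2 = 153.
One-sided p ≈ 0.0221, which is < 0.1, so reject H₀.
There is evidence of a linear association between soil temperature and CO₂ flux.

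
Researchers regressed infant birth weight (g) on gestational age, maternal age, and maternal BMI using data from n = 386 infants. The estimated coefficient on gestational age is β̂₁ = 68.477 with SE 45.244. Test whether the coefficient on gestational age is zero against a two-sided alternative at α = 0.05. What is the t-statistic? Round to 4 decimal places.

H₀: β₁ = 0 vs H₁: β₁ ≠ 0.
t = (β̂₁ − β₁⁰)/SE = 68.477 / 45.244 = 1.5135.
df = n − k − 1 = 386 − 3 − 1 = 382.
Two-sided p ≈ 0.1310, which is ≥ 0.05, so fail to reject H₀.
The data do not give significant evidence of an association between gestational age and infant birth weight, after adjusting for the other predictors.

t = 1.5135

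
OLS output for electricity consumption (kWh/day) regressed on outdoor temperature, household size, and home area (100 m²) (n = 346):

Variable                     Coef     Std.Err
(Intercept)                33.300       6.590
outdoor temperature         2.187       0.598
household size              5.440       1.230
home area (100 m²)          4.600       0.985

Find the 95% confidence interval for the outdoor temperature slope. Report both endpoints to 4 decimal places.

(1.0108, 3.3632)

Read off: b = 2.187, SE = 0.598 for outdoor temperature.
df = n − k − 1 = 346 − 3 − 1 = 342.
t* = t_{0.025, 342} = 1.966925.
Margin = t* × SE = 1.966925 × 0.598 = 1.176221.
CI: 2.187 ± 1.176221 → (1.0108, 3.3632).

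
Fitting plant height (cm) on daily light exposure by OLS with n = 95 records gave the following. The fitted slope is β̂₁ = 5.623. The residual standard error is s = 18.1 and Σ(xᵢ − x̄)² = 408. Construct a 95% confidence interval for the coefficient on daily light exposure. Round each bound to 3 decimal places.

(3.844, 7.402)

SE(β̂₁) = s/√Sₓₓ = 18.1/√408 = 0.896084.
df = n − 2 = 93.
t* = t_{0.025, 93} = 1.985802.
Margin = t* × SE = 1.985802 × 0.896084 = 1.77944.
CI: 5.623 ± 1.77944 → (3.844, 7.402).
With 95% confidence, each one-unit increase in daily light exposure is associated with a change of between 3.844 and 7.402 cm in plant height.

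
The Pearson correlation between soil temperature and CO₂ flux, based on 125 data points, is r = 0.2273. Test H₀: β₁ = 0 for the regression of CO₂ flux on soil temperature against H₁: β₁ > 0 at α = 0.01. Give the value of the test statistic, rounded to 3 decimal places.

t = 2.589

t = r·√(n − 2)/√(1 − r²) = 0.2273·√123/√0.948335 = 2.589.
df = n − 2 = 123.
One-sided p ≈ 0.0054, which is < 0.01, so reject H₀.
There is evidence of a linear association between soil temperature and CO₂ flux.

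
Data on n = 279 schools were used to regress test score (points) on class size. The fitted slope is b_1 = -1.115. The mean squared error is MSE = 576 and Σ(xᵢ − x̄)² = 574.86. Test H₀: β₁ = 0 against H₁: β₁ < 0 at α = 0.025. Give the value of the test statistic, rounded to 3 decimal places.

SE(b_1) = √(MSE/Sₓₓ) = √(576/574.86) = 1.00099.
t = -1.115 / 1.00099 = -1.114.
df = n − 2 = 277.
One-sided p ≈ 0.1331, which is ≥ 0.025, so fail to reject H₀.
The data do not give significant evidence that the true slope on class size is negative.

t = -1.114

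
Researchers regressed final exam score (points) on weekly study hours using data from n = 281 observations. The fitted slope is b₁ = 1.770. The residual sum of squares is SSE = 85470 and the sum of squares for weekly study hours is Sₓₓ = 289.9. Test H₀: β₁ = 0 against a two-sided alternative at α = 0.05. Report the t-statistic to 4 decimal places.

MSE = SSE/(n − 2) = 85470/279 = 306.344.
SE(b₁) = √(MSE/Sₓₓ) = √(306.344/289.9) = 1.02797.
t = 1.770 / 1.02797 = 1.7218.
df = n − 2 = 279.
Two-sided p ≈ 0.0862, which is ≥ 0.05, so fail to reject H₀.
The data do not give significant evidence of an association between weekly study hours and final exam score.

t = 1.7218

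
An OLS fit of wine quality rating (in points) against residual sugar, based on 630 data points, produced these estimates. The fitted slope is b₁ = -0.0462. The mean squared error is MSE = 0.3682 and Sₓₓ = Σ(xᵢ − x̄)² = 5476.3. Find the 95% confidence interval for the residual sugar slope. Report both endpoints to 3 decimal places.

SE(b₁) = √(MSE/Sₓₓ) = √(0.3682/5476.3) = 0.00819971.
df = n − 2 = 628.
t* = t_{0.025, 628} = 1.963749.
Margin = t* × SE = 1.963749 × 0.00819971 = 0.01610.
CI: -0.0462 ± 0.01610 → (-0.062, -0.030).
With 95% confidence, each one-unit increase in residual sugar is associated with a change of between -0.062 and -0.030 points in wine quality rating.

(-0.062, -0.030)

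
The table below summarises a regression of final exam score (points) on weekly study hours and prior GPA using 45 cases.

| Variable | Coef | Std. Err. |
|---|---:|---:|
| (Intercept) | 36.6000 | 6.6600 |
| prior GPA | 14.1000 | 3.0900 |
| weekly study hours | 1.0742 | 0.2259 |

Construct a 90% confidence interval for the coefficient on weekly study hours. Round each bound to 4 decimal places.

Read off: b = 1.0742, SE = 0.2259 for weekly study hours.
df = n − k − 1 = 45 − 2 − 1 = 42.
t* = t_{0.05, 42} = 1.681952.
Margin = t* × SE = 1.681952 × 0.2259 = 0.379953.
CI: 1.0742 ± 0.379953 → (0.6942, 1.4542).

(0.6942, 1.4542)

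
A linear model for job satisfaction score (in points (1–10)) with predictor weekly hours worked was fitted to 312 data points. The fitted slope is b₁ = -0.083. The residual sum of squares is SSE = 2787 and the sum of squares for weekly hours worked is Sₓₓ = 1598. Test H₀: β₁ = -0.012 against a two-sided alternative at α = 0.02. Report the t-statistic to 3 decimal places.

MSE = SSE/(n − 2) = 2787/310 = 8.99032.
SE(b₁) = √(MSE/Sₓₓ) = √(8.99032/1598) = 0.0750066.
t = (-0.083 − (-0.012)) / 0.0750066 = -0.947.
df = n − 2 = 310.
Two-sided p ≈ 0.3446, which is ≥ 0.02, so fail to reject H₀.
The data are consistent with a true slope of -0.012 points (1–10) per unit of weekly hours worked.

t = -0.947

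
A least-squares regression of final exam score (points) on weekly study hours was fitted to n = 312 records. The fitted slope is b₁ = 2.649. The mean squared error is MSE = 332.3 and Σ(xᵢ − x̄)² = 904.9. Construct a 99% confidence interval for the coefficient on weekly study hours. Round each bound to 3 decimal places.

SE(b₁) = √(MSE/Sₓₓ) = √(332.3/904.9) = 0.605989.
df = n − 2 = 310.
t* = t_{0.005, 310} = 2.591781.
Margin = t* × SE = 2.591781 × 0.605989 = 1.57059.
CI: 2.649 ± 1.57059 → (1.078, 4.220).
With 99% confidence, each one-unit increase in weekly study hours is associated with a change of between 1.078 and 4.220 points in final exam score.

(1.078, 4.220)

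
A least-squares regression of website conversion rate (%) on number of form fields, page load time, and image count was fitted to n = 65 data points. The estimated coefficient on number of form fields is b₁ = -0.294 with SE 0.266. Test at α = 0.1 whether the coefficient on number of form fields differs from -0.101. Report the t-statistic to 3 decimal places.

t = -0.726

H₀: β₁ = -0.101 vs H₁: β₁ ≠ -0.101.
t = (b₁ − β₁⁰)/SE = (-0.294 − (-0.101)) / 0.266 = -0.726.
df = n − k − 1 = 65 − 3 − 1 = 61.
Two-sided p ≈ 0.4709, which is ≥ 0.1, so fail to reject H₀.
The data are consistent with a true slope of -0.101 % per unit of number of form fields, holding the other predictors fixed.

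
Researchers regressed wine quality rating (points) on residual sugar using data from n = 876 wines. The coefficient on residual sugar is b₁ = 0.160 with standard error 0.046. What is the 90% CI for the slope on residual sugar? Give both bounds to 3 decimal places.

(0.084, 0.236)

df = n − 2 = 876 − 2 = 874.
t* = t_{0.05, 874} = 1.646599.
Margin = t* × SE = 1.646599 × 0.046 = 0.07574.
CI: 0.160 ± 0.07574 → (0.084, 0.236).
With 90% confidence, each one-unit increase in residual sugar is associated with a change of between 0.084 and 0.236 points in wine quality rating.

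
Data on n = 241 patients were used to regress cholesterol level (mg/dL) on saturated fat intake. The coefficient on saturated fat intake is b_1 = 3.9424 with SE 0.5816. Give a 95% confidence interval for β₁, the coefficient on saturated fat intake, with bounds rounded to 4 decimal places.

(2.7967, 5.0881)

df = n − 2 = 241 − 2 = 239.
t* = t_{0.025, 239} = 1.969939.
Margin = t* × SE = 1.969939 × 0.5816 = 1.145717.
CI: 3.9424 ± 1.145717 → (2.7967, 5.0881).
With 95% confidence, each one-unit increase in saturated fat intake is associated with a change of between 2.7967 and 5.0881 mg/dL in cholesterol level.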